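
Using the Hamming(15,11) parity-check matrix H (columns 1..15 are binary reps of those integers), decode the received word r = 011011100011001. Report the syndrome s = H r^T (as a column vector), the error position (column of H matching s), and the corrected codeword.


s = (1, 1, 0, 1)^T, error position = 13, corrected codeword c = 011011100011101

Compute s = H r^T mod 2 one row at a time:
  s_1 = 0 + 0 + 0 + 1 + 1 + 0 + 0 + 1 = 3 ≡ 1 (mod 2).
  s_2 = 0 + 1 + 1 + 1 + 1 + 0 + 0 + 1 = 5 ≡ 1 (mod 2).
  s_3 = 1 + 1 + 1 + 1 + 0 + 1 + 0 + 1 = 6 ≡ 0 (mod 2).
  s_4 = 0 + 1 + 1 + 1 + 0 + 1 + 0 + 1 = 5 ≡ 1 (mod 2).
s = (1, 1, 0, 1)^T — this equals column 13 of H (binary 1101), so error is at position 13.
Correct: flip bit 13 of r = 011011100011001 to get c = 011011100011101.


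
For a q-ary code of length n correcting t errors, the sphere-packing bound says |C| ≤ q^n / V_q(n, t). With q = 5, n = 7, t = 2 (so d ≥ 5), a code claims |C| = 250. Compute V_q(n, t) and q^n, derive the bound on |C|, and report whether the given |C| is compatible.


V_q(n, t) = 365, q^n = 78125, Hamming bound = 214, |C| = 250 > bound (violated).

Step 1: Compute V_q(n, t) = Σ_{j=0}^2 C(n, j) (q−1)^j.
  j = 0: C(7,0)·(4)^0 = 1·1 = 1.
  j = 1: C(7,1)·(4)^1 = 7·4 = 28.
  j = 2: C(7,2)·(4)^2 = 21·16 = 336.
  V_q(n, t) = 1 + 28 + 336 = 365.
Step 2: q^n = 5^7 = 78125.
Step 3: Hamming bound ⌊q^n / V_q(n,t)⌋ = ⌊78125/365⌋ = 214.
Step 4: Compare |C| = 250 to 214: violated.
The claimed |C| lies above the Hamming bound, so no 5-ary code of length 7 with d ≥ 5 can have 250 codewords.


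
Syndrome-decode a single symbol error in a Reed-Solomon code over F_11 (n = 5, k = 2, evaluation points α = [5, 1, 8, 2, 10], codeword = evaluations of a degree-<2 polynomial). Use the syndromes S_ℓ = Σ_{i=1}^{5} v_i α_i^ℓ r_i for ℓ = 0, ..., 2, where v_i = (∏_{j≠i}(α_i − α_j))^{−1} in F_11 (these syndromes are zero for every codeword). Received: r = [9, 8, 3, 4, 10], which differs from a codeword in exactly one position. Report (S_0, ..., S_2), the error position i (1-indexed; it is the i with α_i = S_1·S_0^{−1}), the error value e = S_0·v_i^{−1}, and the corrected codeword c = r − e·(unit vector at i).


S = (9, 9, 9), error at position 2, error magnitude e = 2, c = [9, 6, 3, 4, 10].

Step 1: column multipliers v_i = (∏_{j≠i}(α_i − α_j))^{−1} mod 11.
  i = 1 (α = 5): (5−1)(5−8)(5−2)(5−10) = 4·(−3)·3·(−5) = 180 ≡ 4, so v_1 = 4^{−1} = 3 (mod 11).
  i = 2 (α = 1): (1−5)(1−8)(1−2)(1−10) = (−4)·(−7)·(−1)·(−9) = 252 ≡ 10, so v_2 = 10^{−1} = 10 (mod 11).
  i = 3 (α = 8): (8−5)(8−1)(8−2)(8−10) = 3·7·6·(−2) = −252 ≡ 1, so v_3 = 1^{−1} = 1 (mod 11).
  i = 4 (α = 2): (2−5)(2−1)(2−8)(2−10) = (−3)·1·(−6)·(−8) = −144 ≡ 10, so v_4 = 10^{−1} = 10 (mod 11).
  i = 5 (α = 10): (10−5)(10−1)(10−8)(10−2) = 5·9·2·8 = 720 ≡ 5, so v_5 = 5^{−1} = 9 (mod 11).
  v = [3, 10, 1, 10, 9].
Step 2: syndromes of r = [9, 8, 3, 4, 10] (all sums mod 11).
  S_0 = Σ v_i r_i = 3·9 + 10·8 + 1·3 + 10·4 + 9·10 = 240 ≡ 9.
  S_1 = Σ v_i α_i r_i = 3·5·9 + 10·1·8 + 1·8·3 + 10·2·4 + 9·10·10 = 1219 ≡ 9.
  α_i^2 mod 11 = [3, 1, 9, 4, 1].
  S_2 = Σ v_i α_i^2 r_i = 3·3·9 + 10·1·8 + 1·9·3 + 10·4·4 + 9·1·10 = 438 ≡ 9.
  S = (9, 9, 9) ≠ 0, so r is not a codeword (an error is present).
Step 3: locate the error. For a single error e at position i, S_ℓ = v_i·e·α_i^ℓ, so α_err = S_1/S_0.
  S_0^{−1} = 9^{−1} = 5 (mod 11), so α_err = 9·5 = 45 ≡ 1 = α_2. Error position i = 2.
  Consistency check: S_2/S_1 = 9·5 = 45 ≡ 1 = α_err ✓ (single-error assumption holds).
Step 4: error magnitude e = S_0/v_2 = S_0·∏_{j≠2}(α_2 − α_j) = 9·10 = 90 ≡ 2 (mod 11).
Step 5: correct position 2: c_2 = r_2 − e = 8 − 2 ≡ 6 (mod 11). Hence c = [9, 6, 3, 4, 10].
  Check: interpolating c through the α_i gives m(x) = 8 + 9·x (degree < 2) with m(α_i) = c_i for every i, so c is indeed a codeword.


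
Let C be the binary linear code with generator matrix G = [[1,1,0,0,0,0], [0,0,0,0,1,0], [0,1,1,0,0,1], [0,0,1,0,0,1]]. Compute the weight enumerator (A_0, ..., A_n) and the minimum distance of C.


Weight distribution: A_0 = 1, A_1 = 3, A_2 = 4, A_3 = 4, A_4 = 3, A_5 = 1. Minimum distance d = 1.

Enumerate all 2^4 = 16 messages m ∈ F_2^4.
For each, compute codeword c = mG in F_2^6, then tally its weight.
  m = 0000 → c = 000000, weight = 0.
  m = 1000 → c = 110000, weight = 2.
  m = 0100 → c = 000010, weight = 1.
  m = 1100 → c = 110010, weight = 3.
  m = 0010 → c = 011001, weight = 3.
  m = 1010 → c = 101001, weight = 3.
  m = 0110 → c = 011011, weight = 4.
  m = 1110 → c = 101011, weight = 4.
  m = 0001 → c = 001001, weight = 2.
  m = 1001 → c = 111001, weight = 4.
  m = 0101 → c = 001011, weight = 3.
  m = 1101 → c = 111011, weight = 5.
  m = 0011 → c = 010000, weight = 1.
  m = 1011 → c = 100000, weight = 1.
  m = 0111 → c = 010010, weight = 2.
  m = 1111 → c = 100010, weight = 2.
Tally weights:
  weight 0: 1 codewords.
  weight 1: 3 codewords.
  weight 2: 4 codewords.
  weight 3: 4 codewords.
  weight 4: 3 codewords.
  weight 5: 1 codewords.
Minimum distance d = smallest w > 0 with A_w > 0 = 1.
Sanity: Σ A_w = 16 = 2^4 = 16 ✓.


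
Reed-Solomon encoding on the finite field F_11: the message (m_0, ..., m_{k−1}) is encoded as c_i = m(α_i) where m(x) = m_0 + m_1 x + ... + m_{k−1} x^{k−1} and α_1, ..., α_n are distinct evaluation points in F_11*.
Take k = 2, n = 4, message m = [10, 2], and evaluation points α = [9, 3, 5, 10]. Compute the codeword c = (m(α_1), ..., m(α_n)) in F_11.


c = [6, 5, 9, 8]

Message polynomial: m(x) = 10 + 2·x (mod 11).
For each evaluation point α_i, compute m(α_i) mod 11:
  α_1 = 9: Horner steps 2 → 6, so m(9) = 6.
  α_2 = 3: Horner steps 2 → 5, so m(3) = 5.
  α_3 = 5: Horner steps 2 → 9, so m(5) = 9.
  α_4 = 10: Horner steps 2 → 8, so m(10) = 8.
Codeword c = [6, 5, 9, 8] ∈ F_11^4.


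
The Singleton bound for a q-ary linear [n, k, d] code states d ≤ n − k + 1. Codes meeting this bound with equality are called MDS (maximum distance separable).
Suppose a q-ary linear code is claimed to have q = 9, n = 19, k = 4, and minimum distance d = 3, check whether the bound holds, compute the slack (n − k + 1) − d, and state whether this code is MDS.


Singleton RHS = n − k + 1 = 16, slack = 13, bound satisfied, not MDS.

Singleton bound: d ≤ n − k + 1.
Here n = 19, k = 4, so n − k + 1 = 16.
Given d = 3, check d ≤ 16: YES.
Slack = (n − k + 1) − d = 13.
The code is NOT MDS (slack = 13 > 0).
Description: the claimed parameters are [19, 4, 3]_9; such a code would be non-MDS.


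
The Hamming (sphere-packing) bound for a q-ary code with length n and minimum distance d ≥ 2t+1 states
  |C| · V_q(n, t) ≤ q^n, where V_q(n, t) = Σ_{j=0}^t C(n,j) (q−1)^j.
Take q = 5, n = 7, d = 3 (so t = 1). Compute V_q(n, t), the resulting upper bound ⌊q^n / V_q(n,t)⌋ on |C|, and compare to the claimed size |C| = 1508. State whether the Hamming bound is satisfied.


V_q(n, t) = 29, q^n = 78125, Hamming bound = 2693, |C| = 1508 ≤ bound (satisfied).

Step 1: Compute V_q(n, t) = Σ_{j=0}^1 C(n, j) (q−1)^j.
  j = 0: C(7,0)·(4)^0 = 1·1 = 1.
  j = 1: C(7,1)·(4)^1 = 7·4 = 28.
  V_q(n, t) = 1 + 28 = 29.
Step 2: q^n = 5^7 = 78125.
Step 3: Hamming bound ⌊q^n / V_q(n,t)⌋ = ⌊78125/29⌋ = 2693.
Step 4: Compare |C| = 1508 to 2693: satisfied.
The claimed |C| lies below the Hamming bound.


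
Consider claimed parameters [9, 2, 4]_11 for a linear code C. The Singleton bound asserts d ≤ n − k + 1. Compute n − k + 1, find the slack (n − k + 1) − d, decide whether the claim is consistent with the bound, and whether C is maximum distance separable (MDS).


Singleton RHS = n − k + 1 = 8, slack = 4, bound satisfied, not MDS.

Singleton bound: d ≤ n − k + 1.
Here n = 9, k = 2, so n − k + 1 = 8.
Given d = 4, check d ≤ 8: YES.
Slack = (n − k + 1) − d = 4.
The code is NOT MDS (slack = 4 > 0).
Description: the claimed parameters are [9, 2, 4]_11; such a code would be non-MDS.


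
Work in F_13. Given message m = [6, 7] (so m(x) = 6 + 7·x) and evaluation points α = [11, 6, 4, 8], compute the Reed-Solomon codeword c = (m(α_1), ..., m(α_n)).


c = [5, 9, 8, 10]

Message polynomial: m(x) = 6 + 7·x (mod 13).
For each evaluation point α_i, compute m(α_i) mod 13:
  α_1 = 11: Horner steps 7 → 5, so m(11) = 5.
  α_2 = 6: Horner steps 7 → 9, so m(6) = 9.
  α_3 = 4: Horner steps 7 → 8, so m(4) = 8.
  α_4 = 8: Horner steps 7 → 10, so m(8) = 10.
Codeword c = [5, 9, 8, 10] ∈ F_13^4.


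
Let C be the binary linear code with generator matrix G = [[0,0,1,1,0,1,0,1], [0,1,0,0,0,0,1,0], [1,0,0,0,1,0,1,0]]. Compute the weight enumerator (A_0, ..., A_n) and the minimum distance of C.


Weight distribution: A_0 = 1, A_2 = 1, A_3 = 2, A_4 = 1, A_6 = 1, A_7 = 2. Minimum distance d = 2.

Enumerate all 2^3 = 8 messages m ∈ F_2^3.
For each, compute codeword c = mG in F_2^8, then tally its weight.
  m = 000 → c = 00000000, weight = 0.
  m = 100 → c = 00110101, weight = 4.
  m = 010 → c = 01000010, weight = 2.
  m = 110 → c = 01110111, weight = 6.
  m = 001 → c = 10001010, weight = 3.
  m = 101 → c = 10111111, weight = 7.
  m = 011 → c = 11001000, weight = 3.
  m = 111 → c = 11111101, weight = 7.
Tally weights:
  weight 0: 1 codewords.
  weight 2: 1 codewords.
  weight 3: 2 codewords.
  weight 4: 1 codewords.
  weight 6: 1 codewords.
  weight 7: 2 codewords.
Minimum distance d = smallest w > 0 with A_w > 0 = 2.
Sanity: Σ A_w = 8 = 2^3 = 8 ✓.


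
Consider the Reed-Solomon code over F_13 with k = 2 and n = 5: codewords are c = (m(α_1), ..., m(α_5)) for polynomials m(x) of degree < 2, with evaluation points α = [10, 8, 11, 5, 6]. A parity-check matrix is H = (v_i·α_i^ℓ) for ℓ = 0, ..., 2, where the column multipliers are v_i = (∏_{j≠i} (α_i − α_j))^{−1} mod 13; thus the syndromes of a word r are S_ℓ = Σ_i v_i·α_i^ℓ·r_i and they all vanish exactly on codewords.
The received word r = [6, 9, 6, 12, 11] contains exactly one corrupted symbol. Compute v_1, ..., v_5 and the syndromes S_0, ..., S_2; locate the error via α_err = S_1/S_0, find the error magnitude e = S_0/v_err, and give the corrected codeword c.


S = (1, 10, 9), error at position 1, error magnitude e = 12, c = [7, 9, 6, 12, 11].

Step 1: column multipliers v_i = (∏_{j≠i}(α_i − α_j))^{−1} mod 13.
  i = 1 (α = 10): (10−8)(10−11)(10−5)(10−6) = 2·(−1)·5·4 = −40 ≡ 12, so v_1 = 12^{−1} = 12 (mod 13).
  i = 2 (α = 8): (8−10)(8−11)(8−5)(8−6) = (−2)·(−3)·3·2 = 36 ≡ 10, so v_2 = 10^{−1} = 4 (mod 13).
  i = 3 (α = 11): (11−10)(11−8)(11−5)(11−6) = 1·3·6·5 = 90 ≡ 12, so v_3 = 12^{−1} = 12 (mod 13).
  i = 4 (α = 5): (5−10)(5−8)(5−11)(5−6) = (−5)·(−3)·(−6)·(−1) = 90 ≡ 12, so v_4 = 12^{−1} = 12 (mod 13).
  i = 5 (α = 6): (6−10)(6−8)(6−11)(6−5) = (−4)·(−2)·(−5)·1 = −40 ≡ 12, so v_5 = 12^{−1} = 12 (mod 13).
  v = [12, 4, 12, 12, 12].
Step 2: syndromes of r = [6, 9, 6, 12, 11] (all sums mod 13).
  S_0 = Σ v_i r_i = 12·6 + 4·9 + 12·6 + 12·12 + 12·11 = 456 ≡ 1.
  S_1 = Σ v_i α_i r_i = 12·10·6 + 4·8·9 + 12·11·6 + 12·5·12 + 12·6·11 = 3312 ≡ 10.
  α_i^2 mod 13 = [9, 12, 4, 12, 10].
  S_2 = Σ v_i α_i^2 r_i = 12·9·6 + 4·12·9 + 12·4·6 + 12·12·12 + 12·10·11 = 4416 ≡ 9.
  S = (1, 10, 9) ≠ 0, so r is not a codeword (an error is present).
Step 3: locate the error. For a single error e at position i, S_ℓ = v_i·e·α_i^ℓ, so α_err = S_1/S_0.
  S_0^{−1} = 1^{−1} = 1 (mod 13), so α_err = 10·1 = 10 ≡ 10 = α_1. Error position i = 1.
  Consistency check: S_2/S_1 = 9·4 = 36 ≡ 10 = α_err ✓ (single-error assumption holds).
Step 4: error magnitude e = S_0/v_1 = S_0·∏_{j≠1}(α_1 − α_j) = 1·12 = 12 ≡ 12 (mod 13).
Step 5: correct position 1: c_1 = r_1 − e = 6 − 12 ≡ 7 (mod 13). Hence c = [7, 9, 6, 12, 11].
  Check: interpolating c through the α_i gives m(x) = 4 + 12·x (degree < 2) with m(α_i) = c_i for every i, so c is indeed a codeword.


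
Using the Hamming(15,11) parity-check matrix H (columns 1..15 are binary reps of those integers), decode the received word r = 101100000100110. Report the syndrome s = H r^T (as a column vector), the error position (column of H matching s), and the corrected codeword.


s = (1, 1, 1, 1)^T, error position = 15, corrected codeword c = 101100000100111

Compute s = H r^T mod 2 one row at a time:
  s_1 = 0 + 0 + 1 + 0 + 0 + 1 + 1 + 0 = 3 ≡ 1 (mod 2).
  s_2 = 1 + 0 + 0 + 0 + 0 + 1 + 1 + 0 = 3 ≡ 1 (mod 2).
  s_3 = 0 + 1 + 0 + 0 + 1 + 0 + 1 + 0 = 3 ≡ 1 (mod 2).
  s_4 = 1 + 1 + 0 + 0 + 0 + 0 + 1 + 0 = 3 ≡ 1 (mod 2).
s = (1, 1, 1, 1)^T — this equals column 15 of H (binary 1111), so error is at position 15.
Correct: flip bit 15 of r = 101100000100110 to get c = 101100000100111.


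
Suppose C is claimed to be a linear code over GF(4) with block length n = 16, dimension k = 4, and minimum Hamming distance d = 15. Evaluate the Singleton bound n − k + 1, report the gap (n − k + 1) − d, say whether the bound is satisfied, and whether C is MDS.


Singleton RHS = n − k + 1 = 13, slack = -2, bound violated (no such code; not MDS).

Singleton bound: d ≤ n − k + 1.
Here n = 16, k = 4, so n − k + 1 = 13.
Given d = 15, check d ≤ 13: NO.
Slack = (n − k + 1) − d = -2.
The slack is negative: d = 15 exceeds n − k + 1 = 13 by 2, so the Singleton bound is violated and no linear [16, 4, 15]_4 code can exist. In particular it is not MDS (MDS requires d = n − k + 1 exactly).
Description: the claimed parameters are [16, 4, 15]_4; such a code would be impossible (violates the Singleton bound).


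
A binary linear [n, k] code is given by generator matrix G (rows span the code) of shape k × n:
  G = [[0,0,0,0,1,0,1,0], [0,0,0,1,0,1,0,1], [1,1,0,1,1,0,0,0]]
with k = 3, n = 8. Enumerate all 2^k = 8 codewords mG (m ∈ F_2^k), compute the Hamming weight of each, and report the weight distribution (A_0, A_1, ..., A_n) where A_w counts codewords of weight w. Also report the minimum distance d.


Weight distribution: A_0 = 1, A_2 = 1, A_3 = 1, A_4 = 2, A_5 = 3. Minimum distance d = 2.

Enumerate all 2^3 = 8 messages m ∈ F_2^3.
For each, compute codeword c = mG in F_2^8, then tally its weight.
  m = 000 → c = 00000000, weight = 0.
  m = 100 → c = 00001010, weight = 2.
  m = 010 → c = 00010101, weight = 3.
  m = 110 → c = 00011111, weight = 5.
  m = 001 → c = 11011000, weight = 4.
  m = 101 → c = 11010010, weight = 4.
  m = 011 → c = 11001101, weight = 5.
  m = 111 → c = 11000111, weight = 5.
Tally weights:
  weight 0: 1 codewords.
  weight 2: 1 codewords.
  weight 3: 1 codewords.
  weight 4: 2 codewords.
  weight 5: 3 codewords.
Minimum distance d = smallest w > 0 with A_w > 0 = 2.
Sanity: Σ A_w = 8 = 2^3 = 8 ✓.


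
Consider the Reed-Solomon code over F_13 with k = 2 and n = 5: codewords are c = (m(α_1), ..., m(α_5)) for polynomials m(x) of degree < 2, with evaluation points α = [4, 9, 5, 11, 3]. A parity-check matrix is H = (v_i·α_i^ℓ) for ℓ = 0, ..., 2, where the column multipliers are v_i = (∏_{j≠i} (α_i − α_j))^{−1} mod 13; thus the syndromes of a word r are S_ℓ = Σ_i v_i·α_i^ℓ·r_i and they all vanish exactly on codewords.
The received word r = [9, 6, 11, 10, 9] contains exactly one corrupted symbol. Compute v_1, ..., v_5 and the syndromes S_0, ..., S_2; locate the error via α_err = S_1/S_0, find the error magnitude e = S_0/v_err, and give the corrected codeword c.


S = (3, 9, 1), error at position 5, error magnitude e = 2, c = [9, 6, 11, 10, 7].

Step 1: column multipliers v_i = (∏_{j≠i}(α_i − α_j))^{−1} mod 13.
  i = 1 (α = 4): (4−9)(4−5)(4−11)(4−3) = (−5)·(−1)·(−7)·1 = −35 ≡ 4, so v_1 = 4^{−1} = 10 (mod 13).
  i = 2 (α = 9): (9−4)(9−5)(9−11)(9−3) = 5·4·(−2)·6 = −240 ≡ 7, so v_2 = 7^{−1} = 2 (mod 13).
  i = 3 (α = 5): (5−4)(5−9)(5−11)(5−3) = 1·(−4)·(−6)·2 = 48 ≡ 9, so v_3 = 9^{−1} = 3 (mod 13).
  i = 4 (α = 11): (11−4)(11−9)(11−5)(11−3) = 7·2·6·8 = 672 ≡ 9, so v_4 = 9^{−1} = 3 (mod 13).
  i = 5 (α = 3): (3−4)(3−9)(3−5)(3−11) = (−1)·(−6)·(−2)·(−8) = 96 ≡ 5, so v_5 = 5^{−1} = 8 (mod 13).
  v = [10, 2, 3, 3, 8].
Step 2: syndromes of r = [9, 6, 11, 10, 9] (all sums mod 13).
  S_0 = Σ v_i r_i = 10·9 + 2·6 + 3·11 + 3·10 + 8·9 = 237 ≡ 3.
  S_1 = Σ v_i α_i r_i = 10·4·9 + 2·9·6 + 3·5·11 + 3·11·10 + 8·3·9 = 1179 ≡ 9.
  α_i^2 mod 13 = [3, 3, 12, 4, 9].
  S_2 = Σ v_i α_i^2 r_i = 10·3·9 + 2·3·6 + 3·12·11 + 3·4·10 + 8·9·9 = 1470 ≡ 1.
  S = (3, 9, 1) ≠ 0, so r is not a codeword (an error is present).
Step 3: locate the error. For a single error e at position i, S_ℓ = v_i·e·α_i^ℓ, so α_err = S_1/S_0.
  S_0^{−1} = 3^{−1} = 9 (mod 13), so α_err = 9·9 = 81 ≡ 3 = α_5. Error position i = 5.
  Consistency check: S_2/S_1 = 1·3 = 3 ≡ 3 = α_err ✓ (single-error assumption holds).
Step 4: error magnitude e = S_0/v_5 = S_0·∏_{j≠5}(α_5 − α_j) = 3·5 = 15 ≡ 2 (mod 13).
Step 5: correct position 5: c_5 = r_5 − e = 9 − 2 ≡ 7 (mod 13). Hence c = [9, 6, 11, 10, 7].
  Check: interpolating c through the α_i gives m(x) = 1 + 2·x (degree < 2) with m(α_i) = c_i for every i, so c is indeed a codeword.


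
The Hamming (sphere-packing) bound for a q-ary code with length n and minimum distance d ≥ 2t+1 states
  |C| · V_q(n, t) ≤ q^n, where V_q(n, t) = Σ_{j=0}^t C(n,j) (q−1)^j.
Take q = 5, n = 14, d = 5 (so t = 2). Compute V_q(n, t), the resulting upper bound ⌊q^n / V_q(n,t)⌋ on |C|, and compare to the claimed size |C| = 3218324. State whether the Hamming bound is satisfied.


V_q(n, t) = 1513, q^n = 6103515625, Hamming bound = 4034048, |C| = 3218324 ≤ bound (satisfied).

Step 1: Compute V_q(n, t) = Σ_{j=0}^2 C(n, j) (q−1)^j.
  j = 0: C(14,0)·(4)^0 = 1·1 = 1.
  j = 1: C(14,1)·(4)^1 = 14·4 = 56.
  j = 2: C(14,2)·(4)^2 = 91·16 = 1456.
  V_q(n, t) = 1 + 56 + 1456 = 1513.
Step 2: q^n = 5^14 = 6103515625.
Step 3: Hamming bound ⌊q^n / V_q(n,t)⌋ = ⌊6103515625/1513⌋ = 4034048.
Step 4: Compare |C| = 3218324 to 4034048: satisfied.
The claimed |C| lies below the Hamming bound.


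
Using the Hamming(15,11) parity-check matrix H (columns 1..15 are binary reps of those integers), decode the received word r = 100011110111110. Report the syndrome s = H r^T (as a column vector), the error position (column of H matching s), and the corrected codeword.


s = (0, 0, 1, 1)^T, error position = 3, corrected codeword c = 101011110111110

Compute s = H r^T mod 2 one row at a time:
  s_1 = 1 + 0 + 1 + 1 + 1 + 1 + 1 + 0 = 6 ≡ 0 (mod 2).
  s_2 = 0 + 1 + 1 + 1 + 1 + 1 + 1 + 0 = 6 ≡ 0 (mod 2).
  s_3 = 0 + 0 + 1 + 1 + 1 + 1 + 1 + 0 = 5 ≡ 1 (mod 2).
  s_4 = 1 + 0 + 1 + 1 + 0 + 1 + 1 + 0 = 5 ≡ 1 (mod 2).
s = (0, 0, 1, 1)^T — this equals column 3 of H (binary 0011), so error is at position 3.
Correct: flip bit 3 of r = 100011110111110 to get c = 101011110111110.


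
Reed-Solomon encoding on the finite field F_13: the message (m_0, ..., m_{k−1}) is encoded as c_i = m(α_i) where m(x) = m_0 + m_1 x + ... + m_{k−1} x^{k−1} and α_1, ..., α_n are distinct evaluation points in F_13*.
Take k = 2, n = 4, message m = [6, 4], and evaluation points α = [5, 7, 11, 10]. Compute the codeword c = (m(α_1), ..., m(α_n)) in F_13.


c = [0, 8, 11, 7]

Message polynomial: m(x) = 6 + 4·x (mod 13).
For each evaluation point α_i, compute m(α_i) mod 13:
  α_1 = 5: Horner steps 4 → 0, so m(5) = 0.
  α_2 = 7: Horner steps 4 → 8, so m(7) = 8.
  α_3 = 11: Horner steps 4 → 11, so m(11) = 11.
  α_4 = 10: Horner steps 4 → 7, so m(10) = 7.
Codeword c = [0, 8, 11, 7] ∈ F_13^4.


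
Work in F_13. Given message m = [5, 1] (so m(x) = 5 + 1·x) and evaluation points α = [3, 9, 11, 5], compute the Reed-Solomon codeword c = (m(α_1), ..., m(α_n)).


c = [8, 1, 3, 10]

Message polynomial: m(x) = 5 + 1·x (mod 13).
For each evaluation point α_i, compute m(α_i) mod 13:
  α_1 = 3: Horner steps 1 → 8, so m(3) = 8.
  α_2 = 9: Horner steps 1 → 1, so m(9) = 1.
  α_3 = 11: Horner steps 1 → 3, so m(11) = 3.
  α_4 = 5: Horner steps 1 → 10, so m(5) = 10.
Codeword c = [8, 1, 3, 10] ∈ F_13^4.


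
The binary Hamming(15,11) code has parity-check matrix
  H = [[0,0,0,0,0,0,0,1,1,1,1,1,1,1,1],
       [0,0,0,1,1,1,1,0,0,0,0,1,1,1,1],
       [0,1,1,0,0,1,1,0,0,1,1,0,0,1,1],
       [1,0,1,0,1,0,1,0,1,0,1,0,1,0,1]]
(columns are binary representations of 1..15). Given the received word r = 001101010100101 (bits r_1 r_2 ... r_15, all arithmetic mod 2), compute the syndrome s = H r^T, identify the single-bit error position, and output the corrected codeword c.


s = (0, 0, 0, 1)^T, error position = 1, corrected codeword c = 101101010100101

Compute s = H r^T mod 2 one row at a time:
  s_1 = 1 + 0 + 1 + 0 + 0 + 1 + 0 + 1 = 4 ≡ 0 (mod 2).
  s_2 = 1 + 0 + 1 + 0 + 0 + 1 + 0 + 1 = 4 ≡ 0 (mod 2).
  s_3 = 0 + 1 + 1 + 0 + 1 + 0 + 0 + 1 = 4 ≡ 0 (mod 2).
  s_4 = 0 + 1 + 0 + 0 + 0 + 0 + 1 + 1 = 3 ≡ 1 (mod 2).
s = (0, 0, 0, 1)^T — this equals column 1 of H (binary 0001), so error is at position 1.
Correct: flip bit 1 of r = 001101010100101 to get c = 101101010100101.


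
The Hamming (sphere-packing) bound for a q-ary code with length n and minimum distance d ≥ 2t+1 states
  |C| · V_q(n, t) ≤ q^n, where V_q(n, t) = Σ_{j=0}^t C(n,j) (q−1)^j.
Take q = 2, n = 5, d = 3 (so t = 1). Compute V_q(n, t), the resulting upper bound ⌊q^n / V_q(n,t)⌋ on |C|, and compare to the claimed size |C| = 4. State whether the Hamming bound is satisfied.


V_q(n, t) = 6, q^n = 32, Hamming bound = 5, |C| = 4 ≤ bound (satisfied).

Step 1: Compute V_q(n, t) = Σ_{j=0}^1 C(n, j) (q−1)^j.
  j = 0: C(5,0)·(1)^0 = 1·1 = 1.
  j = 1: C(5,1)·(1)^1 = 5·1 = 5.
  V_q(n, t) = 1 + 5 = 6.
Step 2: q^n = 2^5 = 32.
Step 3: Hamming bound ⌊q^n / V_q(n,t)⌋ = ⌊32/6⌋ = 5.
Step 4: Compare |C| = 4 to 5: satisfied.
The claimed |C| lies below the Hamming bound.


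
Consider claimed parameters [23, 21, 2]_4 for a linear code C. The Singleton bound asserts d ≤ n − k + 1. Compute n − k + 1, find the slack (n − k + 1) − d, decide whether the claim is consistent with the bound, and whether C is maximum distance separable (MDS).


Singleton RHS = n − k + 1 = 3, slack = 1, bound satisfied, not MDS.

Singleton bound: d ≤ n − k + 1.
Here n = 23, k = 21, so n − k + 1 = 3.
Given d = 2, check d ≤ 3: YES.
Slack = (n − k + 1) − d = 1.
The code is NOT MDS (slack = 1 > 0).
Description: the claimed parameters are [23, 21, 2]_4; such a code would be non-MDS.


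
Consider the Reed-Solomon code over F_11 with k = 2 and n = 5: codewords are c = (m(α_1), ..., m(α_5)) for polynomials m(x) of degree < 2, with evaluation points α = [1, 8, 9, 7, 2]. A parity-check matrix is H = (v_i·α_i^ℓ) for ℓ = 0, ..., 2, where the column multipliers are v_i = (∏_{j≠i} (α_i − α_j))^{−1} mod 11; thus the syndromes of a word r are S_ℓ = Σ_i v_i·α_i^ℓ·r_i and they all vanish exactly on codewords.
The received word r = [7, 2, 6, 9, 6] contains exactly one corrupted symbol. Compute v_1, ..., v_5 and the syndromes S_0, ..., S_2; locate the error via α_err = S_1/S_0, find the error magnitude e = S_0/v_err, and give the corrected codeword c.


S = (5, 10, 9), error at position 5, error magnitude e = 6, c = [7, 2, 6, 9, 0].

Step 1: column multipliers v_i = (∏_{j≠i}(α_i − α_j))^{−1} mod 11.
  i = 1 (α = 1): (1−8)(1−9)(1−7)(1−2) = (−7)·(−8)·(−6)·(−1) = 336 ≡ 6, so v_1 = 6^{−1} = 2 (mod 11).
  i = 2 (α = 8): (8−1)(8−9)(8−7)(8−2) = 7·(−1)·1·6 = −42 ≡ 2, so v_2 = 2^{−1} = 6 (mod 11).
  i = 3 (α = 9): (9−1)(9−8)(9−7)(9−2) = 8·1·2·7 = 112 ≡ 2, so v_3 = 2^{−1} = 6 (mod 11).
  i = 4 (α = 7): (7−1)(7−8)(7−9)(7−2) = 6·(−1)·(−2)·5 = 60 ≡ 5, so v_4 = 5^{−1} = 9 (mod 11).
  i = 5 (α = 2): (2−1)(2−8)(2−9)(2−7) = 1·(−6)·(−7)·(−5) = −210 ≡ 10, so v_5 = 10^{−1} = 10 (mod 11).
  v = [2, 6, 6, 9, 10].
Step 2: syndromes of r = [7, 2, 6, 9, 6] (all sums mod 11).
  S_0 = Σ v_i r_i = 2·7 + 6·2 + 6·6 + 9·9 + 10·6 = 203 ≡ 5.
  S_1 = Σ v_i α_i r_i = 2·1·7 + 6·8·2 + 6·9·6 + 9·7·9 + 10·2·6 = 1121 ≡ 10.
  α_i^2 mod 11 = [1, 9, 4, 5, 4].
  S_2 = Σ v_i α_i^2 r_i = 2·1·7 + 6·9·2 + 6·4·6 + 9·5·9 + 10·4·6 = 911 ≡ 9.
  S = (5, 10, 9) ≠ 0, so r is not a codeword (an error is present).
Step 3: locate the error. For a single error e at position i, S_ℓ = v_i·e·α_i^ℓ, so α_err = S_1/S_0.
  S_0^{−1} = 5^{−1} = 9 (mod 11), so α_err = 10·9 = 90 ≡ 2 = α_5. Error position i = 5.
  Consistency check: S_2/S_1 = 9·10 = 90 ≡ 2 = α_err ✓ (single-error assumption holds).
Step 4: error magnitude e = S_0/v_5 = S_0·∏_{j≠5}(α_5 − α_j) = 5·10 = 50 ≡ 6 (mod 11).
Step 5: correct position 5: c_5 = r_5 − e = 6 − 6 ≡ 0 (mod 11). Hence c = [7, 2, 6, 9, 0].
  Check: interpolating c through the α_i gives m(x) = 3 + 4·x (degree < 2) with m(α_i) = c_i for every i, so c is indeed a codeword.


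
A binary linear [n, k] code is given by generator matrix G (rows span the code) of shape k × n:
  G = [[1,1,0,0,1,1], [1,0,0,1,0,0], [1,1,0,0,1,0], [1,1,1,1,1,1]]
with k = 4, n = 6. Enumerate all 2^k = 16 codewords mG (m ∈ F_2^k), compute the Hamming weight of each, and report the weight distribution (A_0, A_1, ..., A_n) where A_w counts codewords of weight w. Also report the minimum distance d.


Weight distribution: A_0 = 1, A_1 = 1, A_2 = 3, A_3 = 6, A_4 = 3, A_5 = 1, A_6 = 1. Minimum distance d = 1.

Enumerate all 2^4 = 16 messages m ∈ F_2^4.
For each, compute codeword c = mG in F_2^6, then tally its weight.
  m = 0000 → c = 000000, weight = 0.
  m = 1000 → c = 110011, weight = 4.
  m = 0100 → c = 100100, weight = 2.
  m = 1100 → c = 010111, weight = 4.
  m = 0010 → c = 110010, weight = 3.
  m = 1010 → c = 000001, weight = 1.
  m = 0110 → c = 010110, weight = 3.
  m = 1110 → c = 100101, weight = 3.
  m = 0001 → c = 111111, weight = 6.
  m = 1001 → c = 001100, weight = 2.
  m = 0101 → c = 011011, weight = 4.
  m = 1101 → c = 101000, weight = 2.
  m = 0011 → c = 001101, weight = 3.
  m = 1011 → c = 111110, weight = 5.
  m = 0111 → c = 101001, weight = 3.
  m = 1111 → c = 011010, weight = 3.
Tally weights:
  weight 0: 1 codewords.
  weight 1: 1 codewords.
  weight 2: 3 codewords.
  weight 3: 6 codewords.
  weight 4: 3 codewords.
  weight 5: 1 codewords.
  weight 6: 1 codewords.
Minimum distance d = smallest w > 0 with A_w > 0 = 1.
Sanity: Σ A_w = 16 = 2^4 = 16 ✓.


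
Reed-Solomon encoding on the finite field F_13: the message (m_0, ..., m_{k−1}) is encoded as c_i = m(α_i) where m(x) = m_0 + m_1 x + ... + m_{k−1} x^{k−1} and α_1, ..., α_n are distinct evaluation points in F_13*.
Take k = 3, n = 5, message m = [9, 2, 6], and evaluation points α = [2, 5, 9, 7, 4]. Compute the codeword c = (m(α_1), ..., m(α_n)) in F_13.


c = [11, 0, 6, 5, 9]

Message polynomial: m(x) = 9 + 2·x + 6·x^2 (mod 13).
For each evaluation point α_i, compute m(α_i) mod 13:
  α_1 = 2: Horner steps 6 → 1 → 11, so m(2) = 11.
  α_2 = 5: Horner steps 6 → 6 → 0, so m(5) = 0.
  α_3 = 9: Horner steps 6 → 4 → 6, so m(9) = 6.
  α_4 = 7: Horner steps 6 → 5 → 5, so m(7) = 5.
  α_5 = 4: Horner steps 6 → 0 → 9, so m(4) = 9.
Codeword c = [11, 0, 6, 5, 9] ∈ F_13^5.


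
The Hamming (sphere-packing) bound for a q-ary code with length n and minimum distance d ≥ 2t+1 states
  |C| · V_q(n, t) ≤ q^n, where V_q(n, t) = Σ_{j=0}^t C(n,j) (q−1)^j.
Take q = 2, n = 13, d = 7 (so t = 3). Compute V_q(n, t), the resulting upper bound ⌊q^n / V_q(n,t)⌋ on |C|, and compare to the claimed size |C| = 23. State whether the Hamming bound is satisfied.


V_q(n, t) = 378, q^n = 8192, Hamming bound = 21, |C| = 23 > bound (violated).

Step 1: Compute V_q(n, t) = Σ_{j=0}^3 C(n, j) (q−1)^j.
  j = 0: C(13,0)·(1)^0 = 1·1 = 1.
  j = 1: C(13,1)·(1)^1 = 13·1 = 13.
  j = 2: C(13,2)·(1)^2 = 78·1 = 78.
  j = 3: C(13,3)·(1)^3 = 286·1 = 286.
  V_q(n, t) = 1 + 13 + 78 + 286 = 378.
Step 2: q^n = 2^13 = 8192.
Step 3: Hamming bound ⌊q^n / V_q(n,t)⌋ = ⌊8192/378⌋ = 21.
Step 4: Compare |C| = 23 to 21: violated.
The claimed |C| lies above the Hamming bound, so no 2-ary code of length 13 with d ≥ 7 can have 23 codewords.


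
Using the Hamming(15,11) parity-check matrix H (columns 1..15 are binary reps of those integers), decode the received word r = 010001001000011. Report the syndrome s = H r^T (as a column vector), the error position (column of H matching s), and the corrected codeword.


s = (1, 1, 0, 0)^T, error position = 12, corrected codeword c = 010001001001011

Compute s = H r^T mod 2 one row at a time:
  s_1 = 0 + 1 + 0 + 0 + 0 + 0 + 1 + 1 = 3 ≡ 1 (mod 2).
  s_2 = 0 + 0 + 1 + 0 + 0 + 0 + 1 + 1 = 3 ≡ 1 (mod 2).
  s_3 = 1 + 0 + 1 + 0 + 0 + 0 + 1 + 1 = 4 ≡ 0 (mod 2).
  s_4 = 0 + 0 + 0 + 0 + 1 + 0 + 0 + 1 = 2 ≡ 0 (mod 2).
s = (1, 1, 0, 0)^T — this equals column 12 of H (binary 1100), so error is at position 12.
Correct: flip bit 12 of r = 010001001000011 to get c = 010001001001011.


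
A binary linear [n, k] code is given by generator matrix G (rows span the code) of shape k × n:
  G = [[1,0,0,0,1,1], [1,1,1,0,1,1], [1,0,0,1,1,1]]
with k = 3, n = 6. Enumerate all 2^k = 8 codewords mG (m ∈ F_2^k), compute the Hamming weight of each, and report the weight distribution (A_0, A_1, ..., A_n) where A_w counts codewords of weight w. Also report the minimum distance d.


Weight distribution: A_0 = 1, A_1 = 1, A_2 = 1, A_3 = 2, A_4 = 1, A_5 = 1, A_6 = 1. Minimum distance d = 1.

Enumerate all 2^3 = 8 messages m ∈ F_2^3.
For each, compute codeword c = mG in F_2^6, then tally its weight.
  m = 000 → c = 000000, weight = 0.
  m = 100 → c = 100011, weight = 3.
  m = 010 → c = 111011, weight = 5.
  m = 110 → c = 011000, weight = 2.
  m = 001 → c = 100111, weight = 4.
  m = 101 → c = 000100, weight = 1.
  m = 011 → c = 011100, weight = 3.
  m = 111 → c = 111111, weight = 6.
Tally weights:
  weight 0: 1 codewords.
  weight 1: 1 codewords.
  weight 2: 1 codewords.
  weight 3: 2 codewords.
  weight 4: 1 codewords.
  weight 5: 1 codewords.
  weight 6: 1 codewords.
Minimum distance d = smallest w > 0 with A_w > 0 = 1.
Sanity: Σ A_w = 8 = 2^3 = 8 ✓.


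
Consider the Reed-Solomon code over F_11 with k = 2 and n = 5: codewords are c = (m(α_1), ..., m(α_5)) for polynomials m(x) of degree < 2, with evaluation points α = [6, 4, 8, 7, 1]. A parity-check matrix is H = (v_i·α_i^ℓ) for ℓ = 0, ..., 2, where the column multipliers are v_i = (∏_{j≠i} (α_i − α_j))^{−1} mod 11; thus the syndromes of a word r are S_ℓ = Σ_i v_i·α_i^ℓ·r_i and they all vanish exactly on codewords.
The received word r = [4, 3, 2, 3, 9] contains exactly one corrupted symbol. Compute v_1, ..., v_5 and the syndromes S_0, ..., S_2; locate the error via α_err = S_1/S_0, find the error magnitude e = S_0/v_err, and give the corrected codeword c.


S = (6, 2, 8), error at position 2, error magnitude e = 8, c = [4, 6, 2, 3, 9].

Step 1: column multipliers v_i = (∏_{j≠i}(α_i − α_j))^{−1} mod 11.
  i = 1 (α = 6): (6−4)(6−8)(6−7)(6−1) = 2·(−2)·(−1)·5 = 20 ≡ 9, so v_1 = 9^{−1} = 5 (mod 11).
  i = 2 (α = 4): (4−6)(4−8)(4−7)(4−1) = (−2)·(−4)·(−3)·3 = −72 ≡ 5, so v_2 = 5^{−1} = 9 (mod 11).
  i = 3 (α = 8): (8−6)(8−4)(8−7)(8−1) = 2·4·1·7 = 56 ≡ 1, so v_3 = 1^{−1} = 1 (mod 11).
  i = 4 (α = 7): (7−6)(7−4)(7−8)(7−1) = 1·3·(−1)·6 = −18 ≡ 4, so v_4 = 4^{−1} = 3 (mod 11).
  i = 5 (α = 1): (1−6)(1−4)(1−8)(1−7) = (−5)·(−3)·(−7)·(−6) = 630 ≡ 3, so v_5 = 3^{−1} = 4 (mod 11).
  v = [5, 9, 1, 3, 4].
Step 2: syndromes of r = [4, 3, 2, 3, 9] (all sums mod 11).
  S_0 = Σ v_i r_i = 5·4 + 9·3 + 1·2 + 3·3 + 4·9 = 94 ≡ 6.
  S_1 = Σ v_i α_i r_i = 5·6·4 + 9·4·3 + 1·8·2 + 3·7·3 + 4·1·9 = 343 ≡ 2.
  α_i^2 mod 11 = [3, 5, 9, 5, 1].
  S_2 = Σ v_i α_i^2 r_i = 5·3·4 + 9·5·3 + 1·9·2 + 3·5·3 + 4·1·9 = 294 ≡ 8.
  S = (6, 2, 8) ≠ 0, so r is not a codeword (an error is present).
Step 3: locate the error. For a single error e at position i, S_ℓ = v_i·e·α_i^ℓ, so α_err = S_1/S_0.
  S_0^{−1} = 6^{−1} = 2 (mod 11), so α_err = 2·2 = 4 ≡ 4 = α_2. Error position i = 2.
  Consistency check: S_2/S_1 = 8·6 = 48 ≡ 4 = α_err ✓ (single-error assumption holds).
Step 4: error magnitude e = S_0/v_2 = S_0·∏_{j≠2}(α_2 − α_j) = 6·5 = 30 ≡ 8 (mod 11).
Step 5: correct position 2: c_2 = r_2 − e = 3 − 8 ≡ 6 (mod 11). Hence c = [4, 6, 2, 3, 9].
  Check: interpolating c through the α_i gives m(x) = 10 + 10·x (degree < 2) with m(α_i) = c_i for every i, so c is indeed a codeword.


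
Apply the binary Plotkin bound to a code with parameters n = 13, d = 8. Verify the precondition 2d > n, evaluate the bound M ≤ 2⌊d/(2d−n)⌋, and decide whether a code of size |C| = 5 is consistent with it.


Plotkin bound M ≤ 4; given |C| = 5 > bound (violated).

Check applicability: 2d = 16, n = 13.
2d − n = 3 > 0, so Plotkin applies.
Compute d/(2d−n) = 8/3 ≈ 2.6667.
⌊d/(2d−n)⌋ = 2.
Plotkin bound: M ≤ 2·2 = 4.
Given |C| = 5, check: VIOLATED.
This |C| is above the Plotkin bound, so no binary code with n = 13, d = 8 and 5 codewords exists.


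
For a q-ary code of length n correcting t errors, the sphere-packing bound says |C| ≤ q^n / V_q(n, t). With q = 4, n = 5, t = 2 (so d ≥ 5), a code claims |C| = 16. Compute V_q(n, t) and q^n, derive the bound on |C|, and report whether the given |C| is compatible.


V_q(n, t) = 106, q^n = 1024, Hamming bound = 9, |C| = 16 > bound (violated).

Step 1: Compute V_q(n, t) = Σ_{j=0}^2 C(n, j) (q−1)^j.
  j = 0: C(5,0)·(3)^0 = 1·1 = 1.
  j = 1: C(5,1)·(3)^1 = 5·3 = 15.
  j = 2: C(5,2)·(3)^2 = 10·9 = 90.
  V_q(n, t) = 1 + 15 + 90 = 106.
Step 2: q^n = 4^5 = 1024.
Step 3: Hamming bound ⌊q^n / V_q(n,t)⌋ = ⌊1024/106⌋ = 9.
Step 4: Compare |C| = 16 to 9: violated.
The claimed |C| lies above the Hamming bound, so no 4-ary code of length 5 with d ≥ 5 can have 16 codewords.


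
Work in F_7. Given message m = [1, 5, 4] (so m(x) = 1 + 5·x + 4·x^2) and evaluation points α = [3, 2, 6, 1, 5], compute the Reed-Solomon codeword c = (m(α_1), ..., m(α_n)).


c = [3, 6, 0, 3, 0]

Message polynomial: m(x) = 1 + 5·x + 4·x^2 (mod 7).
For each evaluation point α_i, compute m(α_i) mod 7:
  α_1 = 3: Horner steps 4 → 3 → 3, so m(3) = 3.
  α_2 = 2: Horner steps 4 → 6 → 6, so m(2) = 6.
  α_3 = 6: Horner steps 4 → 1 → 0, so m(6) = 0.
  α_4 = 1: Horner steps 4 → 2 → 3, so m(1) = 3.
  α_5 = 5: Horner steps 4 → 4 → 0, so m(5) = 0.
Codeword c = [3, 6, 0, 3, 0] ∈ F_7^5.


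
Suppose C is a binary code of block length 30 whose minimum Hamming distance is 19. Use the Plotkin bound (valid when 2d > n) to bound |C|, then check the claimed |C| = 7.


Plotkin bound M ≤ 4; given |C| = 7 > bound (violated).

Check applicability: 2d = 38, n = 30.
2d − n = 8 > 0, so Plotkin applies.
Compute d/(2d−n) = 19/8 ≈ 2.3750.
⌊d/(2d−n)⌋ = 2.
Plotkin bound: M ≤ 2·2 = 4.
Given |C| = 7, check: VIOLATED.
This |C| is above the Plotkin bound, so no binary code with n = 30, d = 19 and 7 codewords exists.


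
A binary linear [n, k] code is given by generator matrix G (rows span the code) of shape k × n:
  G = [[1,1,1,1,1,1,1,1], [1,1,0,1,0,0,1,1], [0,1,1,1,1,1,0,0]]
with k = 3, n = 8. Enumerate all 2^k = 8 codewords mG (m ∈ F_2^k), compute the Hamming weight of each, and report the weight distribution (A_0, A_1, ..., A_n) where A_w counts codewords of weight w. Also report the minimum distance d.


Weight distribution: A_0 = 1, A_2 = 1, A_3 = 2, A_5 = 2, A_6 = 1, A_8 = 1. Minimum distance d = 2.

Enumerate all 2^3 = 8 messages m ∈ F_2^3.
For each, compute codeword c = mG in F_2^8, then tally its weight.
  m = 000 → c = 00000000, weight = 0.
  m = 100 → c = 11111111, weight = 8.
  m = 010 → c = 11010011, weight = 5.
  m = 110 → c = 00101100, weight = 3.
  m = 001 → c = 01111100, weight = 5.
  m = 101 → c = 10000011, weight = 3.
  m = 011 → c = 10101111, weight = 6.
  m = 111 → c = 01010000, weight = 2.
Tally weights:
  weight 0: 1 codewords.
  weight 2: 1 codewords.
  weight 3: 2 codewords.
  weight 5: 2 codewords.
  weight 6: 1 codewords.
  weight 8: 1 codewords.
Minimum distance d = smallest w > 0 with A_w > 0 = 2.
Sanity: Σ A_w = 8 = 2^3 = 8 ✓.


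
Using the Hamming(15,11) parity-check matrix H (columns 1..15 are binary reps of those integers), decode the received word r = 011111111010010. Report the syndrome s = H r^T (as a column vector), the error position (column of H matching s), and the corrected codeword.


s = (0, 1, 0, 1)^T, error position = 5, corrected codeword c = 011101111010010

Compute s = H r^T mod 2 one row at a time:
  s_1 = 1 + 1 + 0 + 1 + 0 + 0 + 1 + 0 = 4 ≡ 0 (mod 2).
  s_2 = 1 + 1 + 1 + 1 + 0 + 0 + 1 + 0 = 5 ≡ 1 (mod 2).
  s_3 = 1 + 1 + 1 + 1 + 0 + 1 + 1 + 0 = 6 ≡ 0 (mod 2).
  s_4 = 0 + 1 + 1 + 1 + 1 + 1 + 0 + 0 = 5 ≡ 1 (mod 2).
s = (0, 1, 0, 1)^T — this equals column 5 of H (binary 0101), so error is at position 5.
Correct: flip bit 5 of r = 011111111010010 to get c = 011101111010010.


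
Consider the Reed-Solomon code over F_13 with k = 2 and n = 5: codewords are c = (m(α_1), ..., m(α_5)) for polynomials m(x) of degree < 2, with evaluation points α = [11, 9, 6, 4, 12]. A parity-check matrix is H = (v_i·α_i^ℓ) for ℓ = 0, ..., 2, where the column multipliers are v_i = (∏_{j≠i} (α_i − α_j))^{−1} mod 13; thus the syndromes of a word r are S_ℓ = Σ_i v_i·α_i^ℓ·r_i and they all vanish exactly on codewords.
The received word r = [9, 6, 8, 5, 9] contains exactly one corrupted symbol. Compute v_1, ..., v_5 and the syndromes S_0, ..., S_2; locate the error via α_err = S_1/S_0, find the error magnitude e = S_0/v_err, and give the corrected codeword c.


S = (5, 8, 5), error at position 5, error magnitude e = 5, c = [9, 6, 8, 5, 4].

Step 1: column multipliers v_i = (∏_{j≠i}(α_i − α_j))^{−1} mod 13.
  i = 1 (α = 11): (11−9)(11−6)(11−4)(11−12) = 2·5·7·(−1) = −70 ≡ 8, so v_1 = 8^{−1} = 5 (mod 13).
  i = 2 (α = 9): (9−11)(9−6)(9−4)(9−12) = (−2)·3·5·(−3) = 90 ≡ 12, so v_2 = 12^{−1} = 12 (mod 13).
  i = 3 (α = 6): (6−11)(6−9)(6−4)(6−12) = (−5)·(−3)·2·(−6) = −180 ≡ 2, so v_3 = 2^{−1} = 7 (mod 13).
  i = 4 (α = 4): (4−11)(4−9)(4−6)(4−12) = (−7)·(−5)·(−2)·(−8) = 560 ≡ 1, so v_4 = 1^{−1} = 1 (mod 13).
  i = 5 (α = 12): (12−11)(12−9)(12−6)(12−4) = 1·3·6·8 = 144 ≡ 1, so v_5 = 1^{−1} = 1 (mod 13).
  v = [5, 12, 7, 1, 1].
Step 2: syndromes of r = [9, 6, 8, 5, 9] (all sums mod 13).
  S_0 = Σ v_i r_i = 5·9 + 12·6 + 7·8 + 1·5 + 1·9 = 187 ≡ 5.
  S_1 = Σ v_i α_i r_i = 5·11·9 + 12·9·6 + 7·6·8 + 1·4·5 + 1·12·9 = 1607 ≡ 8.
  α_i^2 mod 13 = [4, 3, 10, 3, 1].
  S_2 = Σ v_i α_i^2 r_i = 5·4·9 + 12·3·6 + 7·10·8 + 1·3·5 + 1·1·9 = 980 ≡ 5.
  S = (5, 8, 5) ≠ 0, so r is not a codeword (an error is present).
Step 3: locate the error. For a single error e at position i, S_ℓ = v_i·e·α_i^ℓ, so α_err = S_1/S_0.
  S_0^{−1} = 5^{−1} = 8 (mod 13), so α_err = 8·8 = 64 ≡ 12 = α_5. Error position i = 5.
  Consistency check: S_2/S_1 = 5·5 = 25 ≡ 12 = α_err ✓ (single-error assumption holds).
Step 4: error magnitude e = S_0/v_5 = S_0·∏_{j≠5}(α_5 − α_j) = 5·1 = 5 ≡ 5 (mod 13).
Step 5: correct position 5: c_5 = r_5 − e = 9 − 5 ≡ 4 (mod 13). Hence c = [9, 6, 8, 5, 4].
  Check: interpolating c through the α_i gives m(x) = 12 + 8·x (degree < 2) with m(α_i) = c_i for every i, so c is indeed a codeword.


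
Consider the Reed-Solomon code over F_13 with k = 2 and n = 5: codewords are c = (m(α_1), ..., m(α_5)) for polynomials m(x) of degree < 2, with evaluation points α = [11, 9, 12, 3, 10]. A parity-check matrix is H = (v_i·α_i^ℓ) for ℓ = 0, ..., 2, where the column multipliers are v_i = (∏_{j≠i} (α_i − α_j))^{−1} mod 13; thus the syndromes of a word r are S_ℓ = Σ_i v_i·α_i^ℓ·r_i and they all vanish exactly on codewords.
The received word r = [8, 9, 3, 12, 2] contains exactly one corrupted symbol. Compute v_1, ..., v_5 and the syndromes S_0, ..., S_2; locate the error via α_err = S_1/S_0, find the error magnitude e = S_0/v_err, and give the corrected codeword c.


S = (1, 12, 1), error at position 3, error magnitude e = 2, c = [8, 9, 1, 12, 2].

Step 1: column multipliers v_i = (∏_{j≠i}(α_i − α_j))^{−1} mod 13.
  i = 1 (α = 11): (11−9)(11−12)(11−3)(11−10) = 2·(−1)·8·1 = −16 ≡ 10, so v_1 = 10^{−1} = 4 (mod 13).
  i = 2 (α = 9): (9−11)(9−12)(9−3)(9−10) = (−2)·(−3)·6·(−1) = −36 ≡ 3, so v_2 = 3^{−1} = 9 (mod 13).
  i = 3 (α = 12): (12−11)(12−9)(12−3)(12−10) = 1·3·9·2 = 54 ≡ 2, so v_3 = 2^{−1} = 7 (mod 13).
  i = 4 (α = 3): (3−11)(3−9)(3−12)(3−10) = (−8)·(−6)·(−9)·(−7) = 3024 ≡ 8, so v_4 = 8^{−1} = 5 (mod 13).
  i = 5 (α = 10): (10−11)(10−9)(10−12)(10−3) = (−1)·1·(−2)·7 = 14 ≡ 1, so v_5 = 1^{−1} = 1 (mod 13).
  v = [4, 9, 7, 5, 1].
Step 2: syndromes of r = [8, 9, 3, 12, 2] (all sums mod 13).
  S_0 = Σ v_i r_i = 4·8 + 9·9 + 7·3 + 5·12 + 1·2 = 196 ≡ 1.
  S_1 = Σ v_i α_i r_i = 4·11·8 + 9·9·9 + 7·12·3 + 5·3·12 + 1·10·2 = 1533 ≡ 12.
  α_i^2 mod 13 = [4, 3, 1, 9, 9].
  S_2 = Σ v_i α_i^2 r_i = 4·4·8 + 9·3·9 + 7·1·3 + 5·9·12 + 1·9·2 = 950 ≡ 1.
  S = (1, 12, 1) ≠ 0, so r is not a codeword (an error is present).
Step 3: locate the error. For a single error e at position i, S_ℓ = v_i·e·α_i^ℓ, so α_err = S_1/S_0.
  S_0^{−1} = 1^{−1} = 1 (mod 13), so α_err = 12·1 = 12 ≡ 12 = α_3. Error position i = 3.
  Consistency check: S_2/S_1 = 1·12 = 12 ≡ 12 = α_err ✓ (single-error assumption holds).
Step 4: error magnitude e = S_0/v_3 = S_0·∏_{j≠3}(α_3 − α_j) = 1·2 = 2 ≡ 2 (mod 13).
Step 5: correct position 3: c_3 = r_3 − e = 3 − 2 ≡ 1 (mod 13). Hence c = [8, 9, 1, 12, 2].
  Check: interpolating c through the α_i gives m(x) = 7 + 6·x (degree < 2) with m(α_i) = c_i for every i, so c is indeed a codeword.
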